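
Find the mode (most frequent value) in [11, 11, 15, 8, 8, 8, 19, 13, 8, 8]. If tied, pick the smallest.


Count the frequency of each value:
  8 appears 5 time(s)
  11 appears 2 time(s)
  13 appears 1 time(s)
  15 appears 1 time(s)
  19 appears 1 time(s)
Maximum frequency is 5.
Only 8 reaches that frequency, so it is the mode.
Final answer: 8


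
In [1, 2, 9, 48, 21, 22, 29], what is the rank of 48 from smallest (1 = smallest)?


Sort ascending: [1, 2, 9, 21, 22, 29, 48]
Find 48 in the sorted list.
48 is at position 7 (1-indexed).
Final answer: 7


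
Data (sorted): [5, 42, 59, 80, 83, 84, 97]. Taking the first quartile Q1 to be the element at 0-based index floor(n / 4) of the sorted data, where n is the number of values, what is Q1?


The list has n = 7 elements.
Q1 index = floor(7 / 4) = floor(1.75) = 1
Counting from index 0 in the sorted data, the element at index 1 is 42.
Final answer: 42


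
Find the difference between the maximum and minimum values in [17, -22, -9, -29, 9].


Maximum value: 17
Minimum value: -29
Range = 17 - (-29) = 46
Final answer: 46


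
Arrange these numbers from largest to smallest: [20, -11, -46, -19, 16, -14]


Original list: [20, -11, -46, -19, 16, -14]
Repeatedly take the largest remaining element:
  Remaining [20, -11, -46, -19, 16, -14] -> largest is 20
  Remaining [-11, -46, -19, 16, -14] -> largest is 16
  Remaining [-11, -46, -19, -14] -> largest is -11
  Remaining [-46, -19, -14] -> largest is -14
  Remaining [-46, -19] -> largest is -19
  Remaining [-46] -> largest is -46
Collecting the picks in order gives the descending list.
Final answer: [20, 16, -11, -14, -19, -46]


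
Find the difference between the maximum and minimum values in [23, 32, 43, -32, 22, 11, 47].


Maximum value: 47
Minimum value: -32
Range = 47 - (-32) = 79
Final answer: 79


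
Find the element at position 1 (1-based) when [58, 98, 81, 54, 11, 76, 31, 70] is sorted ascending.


Sort ascending: [11, 31, 54, 58, 70, 76, 81, 98]
The 1st element (1-indexed) is at index 0.
Value = 11
Final answer: 11


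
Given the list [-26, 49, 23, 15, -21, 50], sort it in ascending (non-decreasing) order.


Original list: [-26, 49, 23, 15, -21, 50]
Repeatedly take the smallest remaining element:
  Remaining [-26, 49, 23, 15, -21, 50] -> smallest is -26
  Remaining [49, 23, 15, -21, 50] -> smallest is -21
  Remaining [49, 23, 15, 50] -> smallest is 15
  Remaining [49, 23, 50] -> smallest is 23
  Remaining [49, 50] -> smallest is 49
  Remaining [50] -> smallest is 50
Collecting the picks in order gives the sorted list.
Final answer: [-26, -21, 15, 23, 49, 50]


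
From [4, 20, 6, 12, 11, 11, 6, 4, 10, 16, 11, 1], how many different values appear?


List all unique values:
Distinct values: [1, 4, 6, 10, 11, 12, 16, 20]
Count = 8
Final answer: 8


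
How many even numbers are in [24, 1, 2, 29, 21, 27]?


Check each element:
  24 is even
  1 is odd
  2 is even
  29 is odd
  21 is odd
  27 is odd
Evens: [24, 2]
Count of evens = 2
Final answer: 2


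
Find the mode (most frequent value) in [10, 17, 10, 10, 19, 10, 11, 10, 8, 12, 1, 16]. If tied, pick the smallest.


Count the frequency of each value:
  1 appears 1 time(s)
  8 appears 1 time(s)
  10 appears 5 time(s)
  11 appears 1 time(s)
  12 appears 1 time(s)
  16 appears 1 time(s)
  17 appears 1 time(s)
  19 appears 1 time(s)
Maximum frequency is 5.
Only 10 reaches that frequency, so it is the mode.
Final answer: 10


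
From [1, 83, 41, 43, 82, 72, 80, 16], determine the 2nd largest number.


Sort descending: [83, 82, 80, 72, 43, 41, 16, 1]
The 2nd element (1-indexed) is at index 1.
Value = 82
Final answer: 82


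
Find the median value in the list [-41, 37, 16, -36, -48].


First, sort the list: [-48, -41, -36, 16, 37]
The list has 5 elements (odd count).
The middle index is 2 (0-based), and the element there is -36.
Final answer: -36


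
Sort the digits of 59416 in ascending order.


The number 59416 has digits: 5, 9, 4, 1, 6
Sorted: 1, 4, 5, 6, 9
Joining the sorted digits gives the result.
Final answer: 14569


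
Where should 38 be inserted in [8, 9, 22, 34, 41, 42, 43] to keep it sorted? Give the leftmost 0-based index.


List is sorted: [8, 9, 22, 34, 41, 42, 43]
We need the leftmost position where 38 can be inserted, i.e. the first index whose element is >= 38 (or the end of the list if none is).
Binary search with low=0, high=7 (0-based indices):
  low=0, high=7, mid=3: a[3]=34 < 38, so low = 4
  low=4, high=7, mid=5: a[5]=42 >= 38, so high = 5
  low=4, high=5, mid=4: a[4]=41 >= 38, so high = 4
Now low = high = 4, so the insertion index is 4.
Final answer: 4


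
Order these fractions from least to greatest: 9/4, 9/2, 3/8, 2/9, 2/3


Convert to decimal for comparison:
  9/4 = 2.25
  9/2 = 4.5
  3/8 = 0.375
  2/9 = 0.2222
  2/3 = 0.6667
Decimals in increasing order: 0.2222 < 0.375 < 0.6667 < 2.25 < 4.5
Writing each back as its fraction gives the sorted order.
Final answer: 2/9, 3/8, 2/3, 9/4, 9/2


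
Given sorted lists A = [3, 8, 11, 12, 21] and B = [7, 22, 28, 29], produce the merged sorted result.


List A: [3, 8, 11, 12, 21]
List B: [7, 22, 28, 29]
Repeatedly compare the front elements and take the smaller:
  3 vs 7 -> take 3
  8 vs 7 -> take 7
  8 vs 22 -> take 8
  11 vs 22 -> take 11
  12 vs 22 -> take 12
  21 vs 22 -> take 21
  A is exhausted; append the rest of B: [22, 28, 29]
Final answer: [3, 7, 8, 11, 12, 21, 22, 28, 29]


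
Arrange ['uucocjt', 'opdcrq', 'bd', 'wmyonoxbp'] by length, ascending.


Compute lengths:
  'uucocjt' has length 7
  'opdcrq' has length 6
  'bd' has length 2
  'wmyonoxbp' has length 9
Lengths in increasing order: 2 < 6 < 7 < 9
Listing the words in that order gives the answer.
Final answer: ['bd', 'opdcrq', 'uucocjt', 'wmyonoxbp']


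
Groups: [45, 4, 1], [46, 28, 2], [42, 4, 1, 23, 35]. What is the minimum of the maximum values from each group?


Find max of each group:
  Group 1: [45, 4, 1] -> max = 45
  Group 2: [46, 28, 2] -> max = 46
  Group 3: [42, 4, 1, 23, 35] -> max = 42
Maxes: [45, 46, 42]
Minimum of maxes = 42
Final answer: 42


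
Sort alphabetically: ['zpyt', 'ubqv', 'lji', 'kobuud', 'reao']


Compare strings character by character (the first differing letter decides):
  'kobuud' < 'lji' since 'k' < 'l' at position 1
  'lji' < 'reao' since 'l' < 'r' at position 1
  'reao' < 'ubqv' since 'r' < 'u' at position 1
  'ubqv' < 'zpyt' since 'u' < 'z' at position 1
Chaining these comparisons gives the alphabetical order.
Final answer: ['kobuud', 'lji', 'reao', 'ubqv', 'zpyt']


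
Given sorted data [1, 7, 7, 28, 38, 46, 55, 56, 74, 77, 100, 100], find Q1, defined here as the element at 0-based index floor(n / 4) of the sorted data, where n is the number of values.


The list has n = 12 elements.
Q1 index = floor(12 / 4) = floor(3) = 3
Counting from index 0 in the sorted data, the element at index 3 is 28.
Final answer: 28


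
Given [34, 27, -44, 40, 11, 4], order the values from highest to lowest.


Original list: [34, 27, -44, 40, 11, 4]
Repeatedly take the largest remaining element:
  Remaining [34, 27, -44, 40, 11, 4] -> largest is 40
  Remaining [34, 27, -44, 11, 4] -> largest is 34
  Remaining [27, -44, 11, 4] -> largest is 27
  Remaining [-44, 11, 4] -> largest is 11
  Remaining [-44, 4] -> largest is 4
  Remaining [-44] -> largest is -44
Collecting the picks in order gives the descending list.
Final answer: [40, 34, 27, 11, 4, -44]


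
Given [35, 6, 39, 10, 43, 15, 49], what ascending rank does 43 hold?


Sort ascending: [6, 10, 15, 35, 39, 43, 49]
Find 43 in the sorted list.
43 is at position 6 (1-indexed).
Final answer: 6


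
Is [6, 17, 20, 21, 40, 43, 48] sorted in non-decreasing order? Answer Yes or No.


Check consecutive pairs:
  6 <= 17? True
  17 <= 20? True
  20 <= 21? True
  21 <= 40? True
  40 <= 43? True
  43 <= 48? True
Every consecutive pair is in order, so the list is non-decreasing.
Final answer: Yes


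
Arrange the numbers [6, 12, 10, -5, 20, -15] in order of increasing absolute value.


Compute absolute values:
  |6| = 6
  |12| = 12
  |10| = 10
  |-5| = 5
  |20| = 20
  |-15| = 15
Absolute values in increasing order: 5 < 6 < 10 < 12 < 15 < 20
Listing the original numbers in that order gives the answer.
Final answer: [-5, 6, 10, 12, -15, 20]


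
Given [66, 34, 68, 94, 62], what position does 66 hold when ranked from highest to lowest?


Sort descending: [94, 68, 66, 62, 34]
Find 66 in the sorted list.
66 is at position 3.
Final answer: 3


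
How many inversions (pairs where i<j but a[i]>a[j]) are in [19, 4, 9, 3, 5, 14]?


For each element, count the later elements that are smaller than it:
  19 (index 0): smaller elements after it = [4, 9, 3, 5, 14] -> 5
  4 (index 1): smaller elements after it = [3] -> 1
  9 (index 2): smaller elements after it = [3, 5] -> 2
  3 (index 3): smaller elements after it = [] -> 0
  5 (index 4): smaller elements after it = [] -> 0
Total inversions = 5 + 1 + 2 + 0 + 0 = 8
Final answer: 8


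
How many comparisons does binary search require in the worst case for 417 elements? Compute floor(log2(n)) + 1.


Binary search halves the search space each step.
Maximum comparisons = floor(log2(417)) + 1
log2(417) = 8.7039
floor(log2(417)) = 8, so 8 + 1 = 9
Final answer: 9


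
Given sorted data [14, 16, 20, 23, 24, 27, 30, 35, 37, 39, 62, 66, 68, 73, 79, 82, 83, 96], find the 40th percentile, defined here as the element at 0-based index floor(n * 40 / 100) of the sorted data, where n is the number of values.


The dataset has n = 18 elements.
Index = floor(18 * 40 / 100) = floor(720 / 100) = floor(7.2) = 7
Counting from index 0 in the sorted data, the element at index 7 is 35.
Final answer: 35


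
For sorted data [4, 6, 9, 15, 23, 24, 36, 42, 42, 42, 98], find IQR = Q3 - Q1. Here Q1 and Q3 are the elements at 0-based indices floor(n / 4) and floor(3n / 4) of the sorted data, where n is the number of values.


The data has n = 11 elements.
Q1 index = floor(11 / 4) = floor(2.75) = 2; Q3 index = floor(3 * 11 / 4) = floor(8.25) = 8
Q1 = element at index 2 = 9
Q3 = element at index 8 = 42
IQR = 42 - 9 = 33
Final answer: 33


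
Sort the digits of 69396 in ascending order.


The number 69396 has digits: 6, 9, 3, 9, 6
Sorted: 3, 6, 6, 9, 9
Joining the sorted digits gives the result.
Final answer: 36699


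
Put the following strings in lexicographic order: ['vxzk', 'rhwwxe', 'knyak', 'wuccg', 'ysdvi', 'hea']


Compare strings character by character (the first differing letter decides):
  'hea' < 'knyak' since 'h' < 'k' at position 1
  'knyak' < 'rhwwxe' since 'k' < 'r' at position 1
  'rhwwxe' < 'vxzk' since 'r' < 'v' at position 1
  'vxzk' < 'wuccg' since 'v' < 'w' at position 1
  'wuccg' < 'ysdvi' since 'w' < 'y' at position 1
Chaining these comparisons gives the alphabetical order.
Final answer: ['hea', 'knyak', 'rhwwxe', 'vxzk', 'wuccg', 'ysdvi']


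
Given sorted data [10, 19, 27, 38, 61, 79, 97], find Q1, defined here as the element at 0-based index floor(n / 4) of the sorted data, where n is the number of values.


The list has n = 7 elements.
Q1 index = floor(7 / 4) = floor(1.75) = 1
Counting from index 0 in the sorted data, the element at index 1 is 19.
Final answer: 19


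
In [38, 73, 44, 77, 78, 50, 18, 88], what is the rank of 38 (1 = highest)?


Sort descending: [88, 78, 77, 73, 50, 44, 38, 18]
Find 38 in the sorted list.
38 is at position 7.
Final answer: 7


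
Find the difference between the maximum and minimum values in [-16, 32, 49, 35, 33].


Maximum value: 49
Minimum value: -16
Range = 49 - (-16) = 65
Final answer: 65


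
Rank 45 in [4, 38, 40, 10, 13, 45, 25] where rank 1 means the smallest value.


Sort ascending: [4, 10, 13, 25, 38, 40, 45]
Find 45 in the sorted list.
45 is at position 7 (1-indexed).
Final answer: 7


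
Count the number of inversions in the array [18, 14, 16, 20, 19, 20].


For each element, count the later elements that are smaller than it:
  18 (index 0): smaller elements after it = [14, 16] -> 2
  14 (index 1): smaller elements after it = [] -> 0
  16 (index 2): smaller elements after it = [] -> 0
  20 (index 3): smaller elements after it = [19] -> 1
  19 (index 4): smaller elements after it = [] -> 0
Total inversions = 2 + 0 + 0 + 1 + 0 = 3
Final answer: 3


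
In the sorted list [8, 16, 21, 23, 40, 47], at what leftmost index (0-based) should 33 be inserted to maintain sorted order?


List is sorted: [8, 16, 21, 23, 40, 47]
We need the leftmost position where 33 can be inserted, i.e. the first index whose element is >= 33 (or the end of the list if none is).
Binary search with low=0, high=6 (0-based indices):
  low=0, high=6, mid=3: a[3]=23 < 33, so low = 4
  low=4, high=6, mid=5: a[5]=47 >= 33, so high = 5
  low=4, high=5, mid=4: a[4]=40 >= 33, so high = 4
Now low = high = 4, so the insertion index is 4.
Final answer: 4


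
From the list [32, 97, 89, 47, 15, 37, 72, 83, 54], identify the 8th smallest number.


Sort ascending: [15, 32, 37, 47, 54, 72, 83, 89, 97]
The 8th element (1-indexed) is at index 7.
Value = 89
Final answer: 89


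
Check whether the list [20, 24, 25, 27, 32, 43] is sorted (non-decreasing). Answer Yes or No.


Check consecutive pairs:
  20 <= 24? True
  24 <= 25? True
  25 <= 27? True
  27 <= 32? True
  32 <= 43? True
Every consecutive pair is in order, so the list is non-decreasing.
Final answer: Yes


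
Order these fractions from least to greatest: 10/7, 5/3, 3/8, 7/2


Convert to decimal for comparison:
  10/7 = 1.4286
  5/3 = 1.6667
  3/8 = 0.375
  7/2 = 3.5
Decimals in increasing order: 0.375 < 1.4286 < 1.6667 < 3.5
Writing each back as its fraction gives the sorted order.
Final answer: 3/8, 10/7, 5/3, 7/2


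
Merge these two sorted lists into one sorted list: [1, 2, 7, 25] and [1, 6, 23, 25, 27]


List A: [1, 2, 7, 25]
List B: [1, 6, 23, 25, 27]
Repeatedly compare the front elements and take the smaller:
  1 vs 1 -> take 1
  2 vs 1 -> take 1
  2 vs 6 -> take 2
  7 vs 6 -> take 6
  7 vs 23 -> take 7
  25 vs 23 -> take 23
  25 vs 25 -> take 25
  A is exhausted; append the rest of B: [25, 27]
Final answer: [1, 1, 2, 6, 7, 23, 25, 25, 27]


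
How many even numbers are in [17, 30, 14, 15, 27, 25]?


Check each element:
  17 is odd
  30 is even
  14 is even
  15 is odd
  27 is odd
  25 is odd
Evens: [30, 14]
Count of evens = 2
Final answer: 2


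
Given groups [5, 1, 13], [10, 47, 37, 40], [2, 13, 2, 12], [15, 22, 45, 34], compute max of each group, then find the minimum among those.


Find max of each group:
  Group 1: [5, 1, 13] -> max = 13
  Group 2: [10, 47, 37, 40] -> max = 47
  Group 3: [2, 13, 2, 12] -> max = 13
  Group 4: [15, 22, 45, 34] -> max = 45
Maxes: [13, 47, 13, 45]
Minimum of maxes = 13
Final answer: 13


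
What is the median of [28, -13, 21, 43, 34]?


First, sort the list: [-13, 21, 28, 34, 43]
The list has 5 elements (odd count).
The middle index is 2 (0-based), and the element there is 28.
Final answer: 28


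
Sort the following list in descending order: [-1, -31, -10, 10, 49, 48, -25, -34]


Original list: [-1, -31, -10, 10, 49, 48, -25, -34]
Repeatedly take the largest remaining element:
  Remaining [-1, -31, -10, 10, 49, 48, -25, -34] -> largest is 49
  Remaining [-1, -31, -10, 10, 48, -25, -34] -> largest is 48
  Remaining [-1, -31, -10, 10, -25, -34] -> largest is 10
  Remaining [-1, -31, -10, -25, -34] -> largest is -1
  Remaining [-31, -10, -25, -34] -> largest is -10
  Remaining [-31, -25, -34] -> largest is -25
  Remaining [-31, -34] -> largest is -31
  Remaining [-34] -> largest is -34
Collecting the picks in order gives the descending list.
Final answer: [49, 48, 10, -1, -10, -25, -31, -34]


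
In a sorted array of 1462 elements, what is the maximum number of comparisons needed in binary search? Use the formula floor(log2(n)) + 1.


Binary search halves the search space each step.
Maximum comparisons = floor(log2(1462)) + 1
log2(1462) = 10.5137
floor(log2(1462)) = 10, so 10 + 1 = 11
Final answer: 11


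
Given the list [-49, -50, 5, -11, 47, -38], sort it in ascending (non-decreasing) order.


Original list: [-49, -50, 5, -11, 47, -38]
Repeatedly take the smallest remaining element:
  Remaining [-49, -50, 5, -11, 47, -38] -> smallest is -50
  Remaining [-49, 5, -11, 47, -38] -> smallest is -49
  Remaining [5, -11, 47, -38] -> smallest is -38
  Remaining [5, -11, 47] -> smallest is -11
  Remaining [5, 47] -> smallest is 5
  Remaining [47] -> smallest is 47
Collecting the picks in order gives the sorted list.
Final answer: [-50, -49, -38, -11, 5, 47]


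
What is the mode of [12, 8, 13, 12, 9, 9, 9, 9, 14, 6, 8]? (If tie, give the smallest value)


Count the frequency of each value:
  6 appears 1 time(s)
  8 appears 2 time(s)
  9 appears 4 time(s)
  12 appears 2 time(s)
  13 appears 1 time(s)
  14 appears 1 time(s)
Maximum frequency is 4.
Only 9 reaches that frequency, so it is the mode.
Final answer: 9


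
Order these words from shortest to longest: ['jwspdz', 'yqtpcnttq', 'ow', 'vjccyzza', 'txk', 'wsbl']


Compute lengths:
  'jwspdz' has length 6
  'yqtpcnttq' has length 9
  'ow' has length 2
  'vjccyzza' has length 8
  'txk' has length 3
  'wsbl' has length 4
Lengths in increasing order: 2 < 3 < 4 < 6 < 8 < 9
Listing the words in that order gives the answer.
Final answer: ['ow', 'txk', 'wsbl', 'jwspdz', 'vjccyzza', 'yqtpcnttq']


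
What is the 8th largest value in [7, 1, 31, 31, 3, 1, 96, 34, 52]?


Sort descending: [96, 52, 34, 31, 31, 7, 3, 1, 1]
The 8th element (1-indexed) is at index 7.
Value = 1
Final answer: 1


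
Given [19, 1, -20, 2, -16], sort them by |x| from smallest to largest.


Compute absolute values:
  |19| = 19
  |1| = 1
  |-20| = 20
  |2| = 2
  |-16| = 16
Absolute values in increasing order: 1 < 2 < 16 < 19 < 20
Listing the original numbers in that order gives the answer.
Final answer: [1, 2, -16, 19, -20]


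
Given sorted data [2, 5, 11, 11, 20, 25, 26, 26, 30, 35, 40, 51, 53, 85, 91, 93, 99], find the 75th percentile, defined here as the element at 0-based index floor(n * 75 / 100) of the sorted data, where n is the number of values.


The dataset has n = 17 elements.
Index = floor(17 * 75 / 100) = floor(1275 / 100) = floor(12.75) = 12
Counting from index 0 in the sorted data, the element at index 12 is 53.
Final answer: 53


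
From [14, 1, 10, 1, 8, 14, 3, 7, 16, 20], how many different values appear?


List all unique values:
Distinct values: [1, 3, 7, 8, 10, 14, 16, 20]
Count = 8
Final answer: 8


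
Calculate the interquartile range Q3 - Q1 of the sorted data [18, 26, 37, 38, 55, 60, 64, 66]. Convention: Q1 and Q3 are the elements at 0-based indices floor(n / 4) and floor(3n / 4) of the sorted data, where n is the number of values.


The data has n = 8 elements.
Q1 index = floor(8 / 4) = floor(2) = 2; Q3 index = floor(3 * 8 / 4) = floor(6) = 6
Q1 = element at index 2 = 37
Q3 = element at index 6 = 64
IQR = 64 - 37 = 27
Final answer: 27


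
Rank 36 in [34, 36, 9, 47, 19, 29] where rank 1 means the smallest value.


Sort ascending: [9, 19, 29, 34, 36, 47]
Find 36 in the sorted list.
36 is at position 5 (1-indexed).
Final answer: 5


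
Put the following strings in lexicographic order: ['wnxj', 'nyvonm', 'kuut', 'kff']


Compare strings character by character (the first differing letter decides):
  'kff' < 'kuut' since 'f' < 'u' at position 2
  'kuut' < 'nyvonm' since 'k' < 'n' at position 1
  'nyvonm' < 'wnxj' since 'n' < 'w' at position 1
Chaining these comparisons gives the alphabetical order.
Final answer: ['kff', 'kuut', 'nyvonm', 'wnxj']


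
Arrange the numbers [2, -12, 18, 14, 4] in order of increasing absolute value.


Compute absolute values:
  |2| = 2
  |-12| = 12
  |18| = 18
  |14| = 14
  |4| = 4
Absolute values in increasing order: 2 < 4 < 12 < 14 < 18
Listing the original numbers in that order gives the answer.
Final answer: [2, 4, -12, 14, 18]


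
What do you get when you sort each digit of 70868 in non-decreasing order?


The number 70868 has digits: 7, 0, 8, 6, 8
Sorted: 0, 6, 7, 8, 8
Joining the sorted digits gives the result.
Final answer: 06788


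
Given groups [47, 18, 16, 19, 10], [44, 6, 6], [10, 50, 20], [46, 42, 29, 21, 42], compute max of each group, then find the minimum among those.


Find max of each group:
  Group 1: [47, 18, 16, 19, 10] -> max = 47
  Group 2: [44, 6, 6] -> max = 44
  Group 3: [10, 50, 20] -> max = 50
  Group 4: [46, 42, 29, 21, 42] -> max = 46
Maxes: [47, 44, 50, 46]
Minimum of maxes = 44
Final answer: 44


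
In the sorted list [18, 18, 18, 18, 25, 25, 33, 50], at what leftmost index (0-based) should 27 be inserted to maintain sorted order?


List is sorted: [18, 18, 18, 18, 25, 25, 33, 50]
We need the leftmost position where 27 can be inserted, i.e. the first index whose element is >= 27 (or the end of the list if none is).
Binary search with low=0, high=8 (0-based indices):
  low=0, high=8, mid=4: a[4]=25 < 27, so low = 5
  low=5, high=8, mid=6: a[6]=33 >= 27, so high = 6
  low=5, high=6, mid=5: a[5]=25 < 27, so low = 6
Now low = high = 6, so the insertion index is 6.
Final answer: 6


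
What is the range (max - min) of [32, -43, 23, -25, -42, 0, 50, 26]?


Maximum value: 50
Minimum value: -43
Range = 50 - (-43) = 93
Final answer: 93


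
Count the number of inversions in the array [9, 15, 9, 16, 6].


For each element, count the later elements that are smaller than it:
  9 (index 0): smaller elements after it = [6] -> 1
  15 (index 1): smaller elements after it = [9, 6] -> 2
  9 (index 2): smaller elements after it = [6] -> 1
  16 (index 3): smaller elements after it = [6] -> 1
Total inversions = 1 + 2 + 1 + 1 = 5
Final answer: 5


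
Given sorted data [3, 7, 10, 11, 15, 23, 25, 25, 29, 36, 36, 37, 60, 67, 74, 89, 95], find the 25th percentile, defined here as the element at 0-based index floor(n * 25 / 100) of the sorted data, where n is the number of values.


The dataset has n = 17 elements.
Index = floor(17 * 25 / 100) = floor(425 / 100) = floor(4.25) = 4
Counting from index 0 in the sorted data, the element at index 4 is 15.
Final answer: 15


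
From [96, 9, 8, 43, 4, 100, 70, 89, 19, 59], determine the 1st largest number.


Sort descending: [100, 96, 89, 70, 59, 43, 19, 9, 8, 4]
The 1st element (1-indexed) is at index 0.
Value = 100
Final answer: 100


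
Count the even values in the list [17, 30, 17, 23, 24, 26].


Check each element:
  17 is odd
  30 is even
  17 is odd
  23 is odd
  24 is even
  26 is even
Evens: [30, 24, 26]
Count of evens = 3
Final answer: 3


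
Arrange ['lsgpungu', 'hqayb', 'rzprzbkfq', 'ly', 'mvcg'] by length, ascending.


Compute lengths:
  'lsgpungu' has length 8
  'hqayb' has length 5
  'rzprzbkfq' has length 9
  'ly' has length 2
  'mvcg' has length 4
Lengths in increasing order: 2 < 4 < 5 < 8 < 9
Listing the words in that order gives the answer.
Final answer: ['ly', 'mvcg', 'hqayb', 'lsgpungu', 'rzprzbkfq']


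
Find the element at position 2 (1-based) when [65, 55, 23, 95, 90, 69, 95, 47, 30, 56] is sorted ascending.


Sort ascending: [23, 30, 47, 55, 56, 65, 69, 90, 95, 95]
The 2nd element (1-indexed) is at index 1.
Value = 30
Final answer: 30


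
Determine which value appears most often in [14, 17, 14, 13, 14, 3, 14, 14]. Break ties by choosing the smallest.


Count the frequency of each value:
  3 appears 1 time(s)
  13 appears 1 time(s)
  14 appears 5 time(s)
  17 appears 1 time(s)
Maximum frequency is 5.
Only 14 reaches that frequency, so it is the mode.
Final answer: 14


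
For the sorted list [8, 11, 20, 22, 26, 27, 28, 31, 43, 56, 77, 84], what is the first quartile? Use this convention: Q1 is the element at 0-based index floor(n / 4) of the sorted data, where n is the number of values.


The list has n = 12 elements.
Q1 index = floor(12 / 4) = floor(3) = 3
Counting from index 0 in the sorted data, the element at index 3 is 22.
Final answer: 22


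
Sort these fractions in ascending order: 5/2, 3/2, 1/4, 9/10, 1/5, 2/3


Convert to decimal for comparison:
  5/2 = 2.5
  3/2 = 1.5
  1/4 = 0.25
  9/10 = 0.9
  1/5 = 0.2
  2/3 = 0.6667
Decimals in increasing order: 0.2 < 0.25 < 0.6667 < 0.9 < 1.5 < 2.5
Writing each back as its fraction gives the sorted order.
Final answer: 1/5, 1/4, 2/3, 9/10, 3/2, 5/2


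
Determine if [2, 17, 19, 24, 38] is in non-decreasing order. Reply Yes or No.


Check consecutive pairs:
  2 <= 17? True
  17 <= 19? True
  19 <= 24? True
  24 <= 38? True
Every consecutive pair is in order, so the list is non-decreasing.
Final answer: Yes


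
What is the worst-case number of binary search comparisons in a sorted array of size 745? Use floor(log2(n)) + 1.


Binary search halves the search space each step.
Maximum comparisons = floor(log2(745)) + 1
log2(745) = 9.5411
floor(log2(745)) = 9, so 9 + 1 = 10
Final answer: 10


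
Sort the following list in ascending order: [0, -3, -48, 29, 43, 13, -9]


Original list: [0, -3, -48, 29, 43, 13, -9]
Repeatedly take the smallest remaining element:
  Remaining [0, -3, -48, 29, 43, 13, -9] -> smallest is -48
  Remaining [0, -3, 29, 43, 13, -9] -> smallest is -9
  Remaining [0, -3, 29, 43, 13] -> smallest is -3
  Remaining [0, 29, 43, 13] -> smallest is 0
  Remaining [29, 43, 13] -> smallest is 13
  Remaining [29, 43] -> smallest is 29
  Remaining [43] -> smallest is 43
Collecting the picks in order gives the sorted list.
Final answer: [-48, -9, -3, 0, 13, 29, 43]


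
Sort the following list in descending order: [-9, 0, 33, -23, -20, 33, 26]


Original list: [-9, 0, 33, -23, -20, 33, 26]
Repeatedly take the largest remaining element:
  Remaining [-9, 0, 33, -23, -20, 33, 26] -> largest is 33
  Remaining [-9, 0, -23, -20, 33, 26] -> largest is 33
  Remaining [-9, 0, -23, -20, 26] -> largest is 26
  Remaining [-9, 0, -23, -20] -> largest is 0
  Remaining [-9, -23, -20] -> largest is -9
  Remaining [-23, -20] -> largest is -20
  Remaining [-23] -> largest is -23
Collecting the picks in order gives the descending list.
Final answer: [33, 33, 26, 0, -9, -20, -23]


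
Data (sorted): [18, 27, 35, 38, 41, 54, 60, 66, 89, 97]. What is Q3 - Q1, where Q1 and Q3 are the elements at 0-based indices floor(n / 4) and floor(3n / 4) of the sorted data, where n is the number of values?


The data has n = 10 elements.
Q1 index = floor(10 / 4) = floor(2.5) = 2; Q3 index = floor(3 * 10 / 4) = floor(7.5) = 7
Q1 = element at index 2 = 35
Q3 = element at index 7 = 66
IQR = 66 - 35 = 31
Final answer: 31


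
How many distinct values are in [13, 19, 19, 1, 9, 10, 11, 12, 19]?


List all unique values:
Distinct values: [1, 9, 10, 11, 12, 13, 19]
Count = 7
Final answer: 7


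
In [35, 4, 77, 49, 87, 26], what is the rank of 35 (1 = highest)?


Sort descending: [87, 77, 49, 35, 26, 4]
Find 35 in the sorted list.
35 is at position 4.
Final answer: 4


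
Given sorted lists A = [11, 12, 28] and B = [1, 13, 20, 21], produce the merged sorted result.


List A: [11, 12, 28]
List B: [1, 13, 20, 21]
Repeatedly compare the front elements and take the smaller:
  11 vs 1 -> take 1
  11 vs 13 -> take 11
  12 vs 13 -> take 12
  28 vs 13 -> take 13
  28 vs 20 -> take 20
  28 vs 21 -> take 21
  B is exhausted; append the rest of A: [28]
Final answer: [1, 11, 12, 13, 20, 21, 28]


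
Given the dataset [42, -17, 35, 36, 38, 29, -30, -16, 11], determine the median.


First, sort the list: [-30, -17, -16, 11, 29, 35, 36, 38, 42]
The list has 9 elements (odd count).
The middle index is 4 (0-based), and the element there is 29.
Final answer: 29


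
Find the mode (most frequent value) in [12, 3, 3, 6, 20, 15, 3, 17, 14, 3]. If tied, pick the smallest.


Count the frequency of each value:
  3 appears 4 time(s)
  6 appears 1 time(s)
  12 appears 1 time(s)
  14 appears 1 time(s)
  15 appears 1 time(s)
  17 appears 1 time(s)
  20 appears 1 time(s)
Maximum frequency is 4.
Only 3 reaches that frequency, so it is the mode.
Final answer: 3


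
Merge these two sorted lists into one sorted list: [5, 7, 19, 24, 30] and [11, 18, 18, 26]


List A: [5, 7, 19, 24, 30]
List B: [11, 18, 18, 26]
Repeatedly compare the front elements and take the smaller:
  5 vs 11 -> take 5
  7 vs 11 -> take 7
  19 vs 11 -> take 11
  19 vs 18 -> take 18
  19 vs 18 -> take 18
  19 vs 26 -> take 19
  24 vs 26 -> take 24
  30 vs 26 -> take 26
  B is exhausted; append the rest of A: [30]
Final answer: [5, 7, 11, 18, 18, 19, 24, 26, 30]


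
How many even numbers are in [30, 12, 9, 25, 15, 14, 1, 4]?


Check each element:
  30 is even
  12 is even
  9 is odd
  25 is odd
  15 is odd
  14 is even
  1 is odd
  4 is even
Evens: [30, 12, 14, 4]
Count of evens = 4
Final answer: 4


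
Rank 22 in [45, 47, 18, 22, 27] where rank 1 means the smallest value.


Sort ascending: [18, 22, 27, 45, 47]
Find 22 in the sorted list.
22 is at position 2 (1-indexed).
Final answer: 2


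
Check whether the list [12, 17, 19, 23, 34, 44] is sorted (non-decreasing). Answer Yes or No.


Check consecutive pairs:
  12 <= 17? True
  17 <= 19? True
  19 <= 23? True
  23 <= 34? True
  34 <= 44? True
Every consecutive pair is in order, so the list is non-decreasing.
Final answer: Yes


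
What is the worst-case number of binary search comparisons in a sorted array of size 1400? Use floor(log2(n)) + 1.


Binary search halves the search space each step.
Maximum comparisons = floor(log2(1400)) + 1
log2(1400) = 10.4512
floor(log2(1400)) = 10, so 10 + 1 = 11
Final answer: 11


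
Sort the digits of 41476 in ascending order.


The number 41476 has digits: 4, 1, 4, 7, 6
Sorted: 1, 4, 4, 6, 7
Joining the sorted digits gives the result.
Final answer: 14467


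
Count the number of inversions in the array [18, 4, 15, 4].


For each element, count the later elements that are smaller than it:
  18 (index 0): smaller elements after it = [4, 15, 4] -> 3
  4 (index 1): smaller elements after it = [] -> 0
  15 (index 2): smaller elements after it = [4] -> 1
Total inversions = 3 + 0 + 1 = 4
Final answer: 4


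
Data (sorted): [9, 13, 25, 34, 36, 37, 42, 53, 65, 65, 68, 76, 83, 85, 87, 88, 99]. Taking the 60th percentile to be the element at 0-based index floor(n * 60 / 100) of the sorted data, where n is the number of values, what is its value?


The dataset has n = 17 elements.
Index = floor(17 * 60 / 100) = floor(1020 / 100) = floor(10.2) = 10
Counting from index 0 in the sorted data, the element at index 10 is 68.
Final answer: 68


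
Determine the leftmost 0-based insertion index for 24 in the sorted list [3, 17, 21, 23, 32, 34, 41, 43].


List is sorted: [3, 17, 21, 23, 32, 34, 41, 43]
We need the leftmost position where 24 can be inserted, i.e. the first index whose element is >= 24 (or the end of the list if none is).
Binary search with low=0, high=8 (0-based indices):
  low=0, high=8, mid=4: a[4]=32 >= 24, so high = 4
  low=0, high=4, mid=2: a[2]=21 < 24, so low = 3
  low=3, high=4, mid=3: a[3]=23 < 24, so low = 4
Now low = high = 4, so the insertion index is 4.
Final answer: 4


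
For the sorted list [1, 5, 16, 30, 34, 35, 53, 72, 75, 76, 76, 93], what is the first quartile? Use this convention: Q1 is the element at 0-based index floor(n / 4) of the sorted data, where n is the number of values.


The list has n = 12 elements.
Q1 index = floor(12 / 4) = floor(3) = 3
Counting from index 0 in the sorted data, the element at index 3 is 30.
Final answer: 30


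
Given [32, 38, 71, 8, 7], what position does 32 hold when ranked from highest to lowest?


Sort descending: [71, 38, 32, 8, 7]
Find 32 in the sorted list.
32 is at position 3.
Final answer: 3


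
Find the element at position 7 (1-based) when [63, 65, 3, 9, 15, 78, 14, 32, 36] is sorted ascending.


Sort ascending: [3, 9, 14, 15, 32, 36, 63, 65, 78]
The 7th element (1-indexed) is at index 6.
Value = 63
Final answer: 63


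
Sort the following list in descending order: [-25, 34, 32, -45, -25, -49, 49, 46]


Original list: [-25, 34, 32, -45, -25, -49, 49, 46]
Repeatedly take the largest remaining element:
  Remaining [-25, 34, 32, -45, -25, -49, 49, 46] -> largest is 49
  Remaining [-25, 34, 32, -45, -25, -49, 46] -> largest is 46
  Remaining [-25, 34, 32, -45, -25, -49] -> largest is 34
  Remaining [-25, 32, -45, -25, -49] -> largest is 32
  Remaining [-25, -45, -25, -49] -> largest is -25
  Remaining [-45, -25, -49] -> largest is -25
  Remaining [-45, -49] -> largest is -45
  Remaining [-49] -> largest is -49
Collecting the picks in order gives the descending list.
Final answer: [49, 46, 34, 32, -25, -25, -45, -49]


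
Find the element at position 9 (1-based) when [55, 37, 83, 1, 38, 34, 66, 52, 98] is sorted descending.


Sort descending: [98, 83, 66, 55, 52, 38, 37, 34, 1]
The 9th element (1-indexed) is at index 8.
Value = 1
Final answer: 1


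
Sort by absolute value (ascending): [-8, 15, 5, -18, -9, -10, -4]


Compute absolute values:
  |-8| = 8
  |15| = 15
  |5| = 5
  |-18| = 18
  |-9| = 9
  |-10| = 10
  |-4| = 4
Absolute values in increasing order: 4 < 5 < 8 < 9 < 10 < 15 < 18
Listing the original numbers in that order gives the answer.
Final answer: [-4, 5, -8, -9, -10, 15, -18]


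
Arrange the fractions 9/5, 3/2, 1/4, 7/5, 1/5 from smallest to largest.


Convert to decimal for comparison:
  9/5 = 1.8
  3/2 = 1.5
  1/4 = 0.25
  7/5 = 1.4
  1/5 = 0.2
Decimals in increasing order: 0.2 < 0.25 < 1.4 < 1.5 < 1.8
Writing each back as its fraction gives the sorted order.
Final answer: 1/5, 1/4, 7/5, 3/2, 9/5


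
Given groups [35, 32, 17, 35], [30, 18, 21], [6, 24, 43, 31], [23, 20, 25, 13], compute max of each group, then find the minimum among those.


Find max of each group:
  Group 1: [35, 32, 17, 35] -> max = 35
  Group 2: [30, 18, 21] -> max = 30
  Group 3: [6, 24, 43, 31] -> max = 43
  Group 4: [23, 20, 25, 13] -> max = 25
Maxes: [35, 30, 43, 25]
Minimum of maxes = 25
Final answer: 25


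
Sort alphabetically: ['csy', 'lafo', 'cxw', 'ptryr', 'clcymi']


Compare strings character by character (the first differing letter decides):
  'clcymi' < 'csy' since 'l' < 's' at position 2
  'csy' < 'cxw' since 's' < 'x' at position 2
  'cxw' < 'lafo' since 'c' < 'l' at position 1
  'lafo' < 'ptryr' since 'l' < 'p' at position 1
Chaining these comparisons gives the alphabetical order.
Final answer: ['clcymi', 'csy', 'cxw', 'lafo', 'ptryr']


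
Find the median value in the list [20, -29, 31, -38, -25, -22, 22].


First, sort the list: [-38, -29, -25, -22, 20, 22, 31]
The list has 7 elements (odd count).
The middle index is 3 (0-based), and the element there is -22.
Final answer: -22


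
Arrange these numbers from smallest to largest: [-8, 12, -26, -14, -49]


Original list: [-8, 12, -26, -14, -49]
Repeatedly take the smallest remaining element:
  Remaining [-8, 12, -26, -14, -49] -> smallest is -49
  Remaining [-8, 12, -26, -14] -> smallest is -26
  Remaining [-8, 12, -14] -> smallest is -14
  Remaining [-8, 12] -> smallest is -8
  Remaining [12] -> smallest is 12
Collecting the picks in order gives the sorted list.
Final answer: [-49, -26, -14, -8, 12]


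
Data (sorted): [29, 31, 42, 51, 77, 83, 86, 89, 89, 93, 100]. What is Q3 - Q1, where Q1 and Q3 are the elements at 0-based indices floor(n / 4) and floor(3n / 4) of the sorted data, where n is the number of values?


The data has n = 11 elements.
Q1 index = floor(11 / 4) = floor(2.75) = 2; Q3 index = floor(3 * 11 / 4) = floor(8.25) = 8
Q1 = element at index 2 = 42
Q3 = element at index 8 = 89
IQR = 89 - 42 = 47
Final answer: 47


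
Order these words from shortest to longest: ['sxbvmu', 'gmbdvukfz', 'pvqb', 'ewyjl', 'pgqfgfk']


Compute lengths:
  'sxbvmu' has length 6
  'gmbdvukfz' has length 9
  'pvqb' has length 4
  'ewyjl' has length 5
  'pgqfgfk' has length 7
Lengths in increasing order: 4 < 5 < 6 < 7 < 9
Listing the words in that order gives the answer.
Final answer: ['pvqb', 'ewyjl', 'sxbvmu', 'pgqfgfk', 'gmbdvukfz']


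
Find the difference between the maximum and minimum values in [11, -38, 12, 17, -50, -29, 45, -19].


Maximum value: 45
Minimum value: -50
Range = 45 - (-50) = 95
Final answer: 95


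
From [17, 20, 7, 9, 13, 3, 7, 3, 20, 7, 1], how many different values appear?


List all unique values:
Distinct values: [1, 3, 7, 9, 13, 17, 20]
Count = 7
Final answer: 7


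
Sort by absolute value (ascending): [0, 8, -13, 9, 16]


Compute absolute values:
  |0| = 0
  |8| = 8
  |-13| = 13
  |9| = 9
  |16| = 16
Absolute values in increasing order: 0 < 8 < 9 < 13 < 16
Listing the original numbers in that order gives the answer.
Final answer: [0, 8, 9, -13, 16]


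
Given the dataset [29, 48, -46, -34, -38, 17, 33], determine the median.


First, sort the list: [-46, -38, -34, 17, 29, 33, 48]
The list has 7 elements (odd count).
The middle index is 3 (0-based), and the element there is 17.
Final answer: 17


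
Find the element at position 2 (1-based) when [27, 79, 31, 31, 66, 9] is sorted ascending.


Sort ascending: [9, 27, 31, 31, 66, 79]
The 2nd element (1-indexed) is at index 1.
Value = 27
Final answer: 27


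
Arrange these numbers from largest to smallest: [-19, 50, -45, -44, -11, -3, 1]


Original list: [-19, 50, -45, -44, -11, -3, 1]
Repeatedly take the largest remaining element:
  Remaining [-19, 50, -45, -44, -11, -3, 1] -> largest is 50
  Remaining [-19, -45, -44, -11, -3, 1] -> largest is 1
  Remaining [-19, -45, -44, -11, -3] -> largest is -3
  Remaining [-19, -45, -44, -11] -> largest is -11
  Remaining [-19, -45, -44] -> largest is -19
  Remaining [-45, -44] -> largest is -44
  Remaining [-45] -> largest is -45
Collecting the picks in order gives the descending list.
Final answer: [50, 1, -3, -11, -19, -44, -45]


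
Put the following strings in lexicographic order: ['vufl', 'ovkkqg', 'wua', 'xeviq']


Compare strings character by character (the first differing letter decides):
  'ovkkqg' < 'vufl' since 'o' < 'v' at position 1
  'vufl' < 'wua' since 'v' < 'w' at position 1
  'wua' < 'xeviq' since 'w' < 'x' at position 1
Chaining these comparisons gives the alphabetical order.
Final answer: ['ovkkqg', 'vufl', 'wua', 'xeviq']


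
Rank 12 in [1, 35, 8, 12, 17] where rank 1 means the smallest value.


Sort ascending: [1, 8, 12, 17, 35]
Find 12 in the sorted list.
12 is at position 3 (1-indexed).
Final answer: 3


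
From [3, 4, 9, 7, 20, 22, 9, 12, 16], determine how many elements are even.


Check each element:
  3 is odd
  4 is even
  9 is odd
  7 is odd
  20 is even
  22 is even
  9 is odd
  12 is even
  16 is even
Evens: [4, 20, 22, 12, 16]
Count of evens = 5
Final answer: 5


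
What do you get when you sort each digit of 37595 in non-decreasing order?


The number 37595 has digits: 3, 7, 5, 9, 5
Sorted: 3, 5, 5, 7, 9
Joining the sorted digits gives the result.
Final answer: 35579


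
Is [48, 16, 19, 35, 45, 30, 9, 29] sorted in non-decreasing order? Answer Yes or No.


Check consecutive pairs:
  48 <= 16? False
  16 <= 19? True
  19 <= 35? True
  35 <= 45? True
  45 <= 30? False
  30 <= 9? False
  9 <= 29? True
3 consecutive pair(s) are out of order, so the list is not sorted.
Final answer: No


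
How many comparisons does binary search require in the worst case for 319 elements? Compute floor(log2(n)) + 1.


Binary search halves the search space each step.
Maximum comparisons = floor(log2(319)) + 1
log2(319) = 8.3174
floor(log2(319)) = 8, so 8 + 1 = 9
Final answer: 9


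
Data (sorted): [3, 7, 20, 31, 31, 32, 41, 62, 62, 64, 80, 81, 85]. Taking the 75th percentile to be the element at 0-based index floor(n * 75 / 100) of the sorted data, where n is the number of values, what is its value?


The dataset has n = 13 elements.
Index = floor(13 * 75 / 100) = floor(975 / 100) = floor(9.75) = 9
Counting from index 0 in the sorted data, the element at index 9 is 64.
Final answer: 64


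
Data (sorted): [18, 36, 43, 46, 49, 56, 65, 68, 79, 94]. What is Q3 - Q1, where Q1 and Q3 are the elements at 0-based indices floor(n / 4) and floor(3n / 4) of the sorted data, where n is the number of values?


The data has n = 10 elements.
Q1 index = floor(10 / 4) = floor(2.5) = 2; Q3 index = floor(3 * 10 / 4) = floor(7.5) = 7
Q1 = element at index 2 = 43
Q3 = element at index 7 = 68
IQR = 68 - 43 = 25
Final answer: 25
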